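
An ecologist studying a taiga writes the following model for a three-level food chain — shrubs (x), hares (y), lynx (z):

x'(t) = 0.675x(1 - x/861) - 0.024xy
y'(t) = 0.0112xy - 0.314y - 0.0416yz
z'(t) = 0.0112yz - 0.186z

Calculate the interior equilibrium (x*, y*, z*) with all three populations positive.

From dz/dt = 0: 0.0112y* = 0.186, so y* = 16.6.
From dx/dt = 0: 0.675(1 - x*/861) = 0.024·16.6, giving x* = 861·(1 - 0.59) = 353.
From dy/dt = 0: 0.0112·353 - 0.314 = 0.0416z*, so z* = 3.64/0.0416 = 87.4.

x* ≈ 353, y* ≈ 16.6, z* ≈ 87.4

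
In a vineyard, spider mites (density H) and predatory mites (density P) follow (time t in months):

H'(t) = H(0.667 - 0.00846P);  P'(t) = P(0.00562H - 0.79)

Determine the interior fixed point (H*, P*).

Set dP/dt = 0 with P > 0: 0.00562H - 0.79 = 0, so H* = 0.79/0.00562 = 141.
Set dH/dt = 0 with H > 0: 0.667 - 0.00846P = 0, so P* = 0.667/0.00846 = 78.8.

H* ≈ 141, P* ≈ 78.8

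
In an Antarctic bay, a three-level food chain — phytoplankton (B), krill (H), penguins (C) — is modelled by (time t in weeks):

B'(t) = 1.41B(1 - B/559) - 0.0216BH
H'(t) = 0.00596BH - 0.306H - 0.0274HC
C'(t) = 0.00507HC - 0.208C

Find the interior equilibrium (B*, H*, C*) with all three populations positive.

From dC/dt = 0: 0.00507H* = 0.208, so H* = 41.
From dB/dt = 0: 1.41(1 - B*/559) = 0.0216·41, giving B* = 559·(1 - 0.628) = 208.
From dH/dt = 0: 0.00596·208 - 0.306 = 0.0274C*, so C* = 0.932/0.0274 = 34.

B* ≈ 208, H* ≈ 41, C* ≈ 34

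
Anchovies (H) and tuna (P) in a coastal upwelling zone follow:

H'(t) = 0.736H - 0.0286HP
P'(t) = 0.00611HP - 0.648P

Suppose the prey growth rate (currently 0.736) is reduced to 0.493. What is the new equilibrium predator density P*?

At the interior fixed point, setting dH/dt = 0 with H > 0 fixes P* = (prey growth rate)/(HP coefficient) — independent of the other coefficients.
With the change, P* = 0.493/0.0286 = 17.2; it falls from 25.7.

P* ≈ 17.2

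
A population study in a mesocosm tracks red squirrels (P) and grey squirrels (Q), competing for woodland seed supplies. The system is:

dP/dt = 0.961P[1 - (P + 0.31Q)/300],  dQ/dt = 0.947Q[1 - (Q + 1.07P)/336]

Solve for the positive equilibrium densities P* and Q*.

Setting both brackets to zero gives the nullclines P + 0.31Q = 300 and 1.07P + Q = 336.
Substituting Q = 336 - 1.07P into the first: P(1 - 0.31·1.07) = 300 - 0.31·336.
So P* = 196/0.668 = 293, and then Q* = 336 - 1.07·293 = 22.4.

P* ≈ 293, Q* ≈ 22.4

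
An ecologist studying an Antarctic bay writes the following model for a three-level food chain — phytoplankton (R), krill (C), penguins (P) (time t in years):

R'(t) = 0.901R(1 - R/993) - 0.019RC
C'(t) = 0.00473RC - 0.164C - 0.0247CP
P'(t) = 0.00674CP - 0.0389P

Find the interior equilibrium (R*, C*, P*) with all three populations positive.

From dP/dt = 0: 0.00674C* = 0.0389, so C* = 5.77.
From dR/dt = 0: 0.901(1 - R*/993) = 0.019·5.77, giving R* = 993·(1 - 0.122) = 872.
From dC/dt = 0: 0.00473·872 - 0.164 = 0.0247P*, so P* = 3.96/0.0247 = 160.

R* ≈ 872, C* ≈ 5.77, P* ≈ 160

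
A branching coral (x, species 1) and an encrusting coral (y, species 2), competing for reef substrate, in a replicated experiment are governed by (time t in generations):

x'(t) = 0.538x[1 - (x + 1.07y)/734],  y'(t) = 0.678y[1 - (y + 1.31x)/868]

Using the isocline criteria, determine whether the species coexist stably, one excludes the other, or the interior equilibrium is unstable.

Compare the nullcline intercepts: K1/α12 = 734/1.07 = 686 < K2 = 868; K2/α21 = 868/1.31 = 663 < K1 = 734.
Since both are reversed, neither can invade when rare; the interior point is a saddle.

unstable coexistence (outcome depends on initial conditions)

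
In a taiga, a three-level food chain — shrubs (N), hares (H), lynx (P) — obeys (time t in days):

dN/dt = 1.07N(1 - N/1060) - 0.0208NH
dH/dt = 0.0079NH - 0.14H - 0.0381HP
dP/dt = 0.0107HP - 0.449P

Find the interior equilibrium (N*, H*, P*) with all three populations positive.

N* ≈ 195, H* ≈ 42, P* ≈ 36.8

From dP/dt = 0: 0.0107H* = 0.449, so H* = 42.
From dN/dt = 0: 1.07(1 - N*/1060) = 0.0208·42, giving N* = 1060·(1 - 0.816) = 195.
From dH/dt = 0: 0.0079·195 - 0.14 = 0.0381P*, so P* = 1.4/0.0381 = 36.8.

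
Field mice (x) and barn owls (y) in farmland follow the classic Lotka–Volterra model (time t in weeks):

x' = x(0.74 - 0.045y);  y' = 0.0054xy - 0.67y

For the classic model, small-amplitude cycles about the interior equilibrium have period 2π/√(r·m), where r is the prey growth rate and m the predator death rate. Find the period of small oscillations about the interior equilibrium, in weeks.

Here r = 0.74 and m = 0.67, so r·m = 0.496.
ω = √0.496 = 0.704 per week, hence T = 2π/ω ≈ 8.92 weeks.

T ≈ 8.92 weeks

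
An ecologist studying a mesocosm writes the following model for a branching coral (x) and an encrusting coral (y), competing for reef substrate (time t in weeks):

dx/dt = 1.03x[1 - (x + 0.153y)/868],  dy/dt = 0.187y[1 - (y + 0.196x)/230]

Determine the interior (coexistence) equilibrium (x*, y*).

Setting both brackets to zero gives the nullclines x + 0.153y = 868 and 0.196x + y = 230.
Substituting y = 230 - 0.196x into the first: x(1 - 0.153·0.196) = 868 - 0.153·230.
So x* = 833/0.97 = 859, and then y* = 230 - 0.196·859 = 61.7.

x* ≈ 859, y* ≈ 61.7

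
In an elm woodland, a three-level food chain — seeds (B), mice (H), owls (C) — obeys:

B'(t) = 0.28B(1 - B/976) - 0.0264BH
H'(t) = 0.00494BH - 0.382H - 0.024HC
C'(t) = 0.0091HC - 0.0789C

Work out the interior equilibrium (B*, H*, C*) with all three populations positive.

From dC/dt = 0: 0.0091H* = 0.0789, so H* = 8.67.
From dB/dt = 0: 0.28(1 - B*/976) = 0.0264·8.67, giving B* = 976·(1 - 0.817) = 178.
From dH/dt = 0: 0.00494·178 - 0.382 = 0.024C*, so C* = 0.498/0.024 = 20.7.

B* ≈ 178, H* ≈ 8.67, C* ≈ 20.7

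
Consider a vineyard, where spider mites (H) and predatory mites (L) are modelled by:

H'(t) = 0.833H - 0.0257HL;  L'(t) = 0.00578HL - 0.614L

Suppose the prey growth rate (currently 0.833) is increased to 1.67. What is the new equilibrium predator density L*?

At the interior fixed point, setting dH/dt = 0 with H > 0 fixes L* = (prey growth rate)/(HL coefficient) — independent of the other coefficients.
With the change, L* = 1.67/0.0257 = 65; it rises from 32.4.

L* ≈ 65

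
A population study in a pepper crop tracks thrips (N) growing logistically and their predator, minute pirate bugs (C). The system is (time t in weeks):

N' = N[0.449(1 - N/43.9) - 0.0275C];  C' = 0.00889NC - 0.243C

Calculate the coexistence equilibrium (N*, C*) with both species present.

N* ≈ 27.3, C* ≈ 6.16

From dC/dt = 0 with C > 0: 0.00889N* = 0.243, so N* = 27.3.
Substitute into dN/dt = 0: 0.449(1 - 27.3/43.9) = 0.0275C*.
The bracket is 0.377, giving C* = 0.169/0.0275 = 6.16.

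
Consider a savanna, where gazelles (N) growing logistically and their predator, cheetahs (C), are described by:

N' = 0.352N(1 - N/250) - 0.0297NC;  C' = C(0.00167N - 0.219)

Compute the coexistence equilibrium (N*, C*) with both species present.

N* ≈ 131, C* ≈ 5.63

From dC/dt = 0 with C > 0: 0.00167N* = 0.219, so N* = 131.
Substitute into dN/dt = 0: 0.352(1 - 131/250) = 0.0297C*.
The bracket is 0.475, giving C* = 0.167/0.0297 = 5.63.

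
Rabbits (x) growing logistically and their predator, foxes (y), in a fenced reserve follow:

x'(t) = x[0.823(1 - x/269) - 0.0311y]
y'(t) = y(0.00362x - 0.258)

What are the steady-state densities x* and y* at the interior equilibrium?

From dy/dt = 0 with y > 0: 0.00362x* = 0.258, so x* = 71.3.
Substitute into dx/dt = 0: 0.823(1 - 71.3/269) = 0.0311y*.
The bracket is 0.735, giving y* = 0.605/0.0311 = 19.5.

x* ≈ 71.3, y* ≈ 19.5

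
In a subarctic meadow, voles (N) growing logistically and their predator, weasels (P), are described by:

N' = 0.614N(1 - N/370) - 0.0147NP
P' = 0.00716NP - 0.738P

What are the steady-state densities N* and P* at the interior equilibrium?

From dP/dt = 0 with P > 0: 0.00716N* = 0.738, so N* = 103.
Substitute into dN/dt = 0: 0.614(1 - 103/370) = 0.0147P*.
The bracket is 0.721, giving P* = 0.443/0.0147 = 30.1.

N* ≈ 103, P* ≈ 30.1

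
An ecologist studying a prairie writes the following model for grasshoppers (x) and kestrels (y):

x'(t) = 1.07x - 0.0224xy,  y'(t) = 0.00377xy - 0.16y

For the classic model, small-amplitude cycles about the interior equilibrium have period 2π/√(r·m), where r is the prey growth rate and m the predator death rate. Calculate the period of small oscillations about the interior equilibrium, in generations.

Here r = 1.07 and m = 0.16, so r·m = 0.171.
ω = √0.171 = 0.414 per generation, hence T = 2π/ω ≈ 15.2 generations.

T ≈ 15.2 generations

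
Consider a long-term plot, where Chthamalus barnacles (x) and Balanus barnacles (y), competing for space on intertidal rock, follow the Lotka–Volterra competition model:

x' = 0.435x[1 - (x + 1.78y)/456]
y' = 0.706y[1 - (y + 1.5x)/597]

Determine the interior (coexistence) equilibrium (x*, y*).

Setting both brackets to zero gives the nullclines x + 1.78y = 456 and 1.5x + y = 597.
Substituting y = 597 - 1.5x into the first: x(1 - 1.78·1.5) = 456 - 1.78·597.
So x* = -607/-1.67 = 363, and then y* = 597 - 1.5·363 = 52.1.

x* ≈ 363, y* ≈ 52.1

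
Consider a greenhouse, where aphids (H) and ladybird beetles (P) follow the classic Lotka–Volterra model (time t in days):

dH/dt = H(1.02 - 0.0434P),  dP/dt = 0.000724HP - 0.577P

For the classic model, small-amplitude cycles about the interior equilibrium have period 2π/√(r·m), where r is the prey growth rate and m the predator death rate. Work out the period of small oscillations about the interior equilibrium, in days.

T ≈ 8.19 days

Here r = 1.02 and m = 0.577, so r·m = 0.589.
ω = √0.589 = 0.767 per day, hence T = 2π/ω ≈ 8.19 days.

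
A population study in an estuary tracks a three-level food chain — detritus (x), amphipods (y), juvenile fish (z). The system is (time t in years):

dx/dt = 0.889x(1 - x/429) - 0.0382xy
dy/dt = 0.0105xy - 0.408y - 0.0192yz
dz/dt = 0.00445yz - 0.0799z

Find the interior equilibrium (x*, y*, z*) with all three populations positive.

x* ≈ 98, y* ≈ 18, z* ≈ 32.4

From dz/dt = 0: 0.00445y* = 0.0799, so y* = 18.
From dx/dt = 0: 0.889(1 - x*/429) = 0.0382·18, giving x* = 429·(1 - 0.772) = 98.
From dy/dt = 0: 0.0105·98 - 0.408 = 0.0192z*, so z* = 0.621/0.0192 = 32.4.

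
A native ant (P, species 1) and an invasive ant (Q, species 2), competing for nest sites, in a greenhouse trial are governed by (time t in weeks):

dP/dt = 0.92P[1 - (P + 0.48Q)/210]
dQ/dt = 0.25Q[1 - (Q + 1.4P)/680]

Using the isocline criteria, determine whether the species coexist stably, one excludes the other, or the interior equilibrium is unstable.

Compare the nullcline intercepts: K1/α12 = 210/0.48 = 438 < K2 = 680; K2/α21 = 680/1.4 = 486 > K1 = 210.
Since the inequalities point opposite ways, species 2 can invade but species 1 cannot.

species 2 excludes species 1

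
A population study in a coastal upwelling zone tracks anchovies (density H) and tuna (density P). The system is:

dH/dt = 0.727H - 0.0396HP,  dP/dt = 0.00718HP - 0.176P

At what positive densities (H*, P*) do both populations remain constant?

H* ≈ 24.5, P* ≈ 18.4

Set dP/dt = 0 with P > 0: 0.00718H - 0.176 = 0, so H* = 0.176/0.00718 = 24.5.
Set dH/dt = 0 with H > 0: 0.727 - 0.0396P = 0, so P* = 0.727/0.0396 = 18.4.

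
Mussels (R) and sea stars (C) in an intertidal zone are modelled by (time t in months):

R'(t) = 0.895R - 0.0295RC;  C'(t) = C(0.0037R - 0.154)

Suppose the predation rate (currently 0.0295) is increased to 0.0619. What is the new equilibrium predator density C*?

C* ≈ 14.5

At the interior fixed point, setting dR/dt = 0 with R > 0 fixes C* = (prey growth rate)/(RC coefficient) — independent of the other coefficients.
With the change, C* = 0.895/0.0619 = 14.5; it falls from 30.3.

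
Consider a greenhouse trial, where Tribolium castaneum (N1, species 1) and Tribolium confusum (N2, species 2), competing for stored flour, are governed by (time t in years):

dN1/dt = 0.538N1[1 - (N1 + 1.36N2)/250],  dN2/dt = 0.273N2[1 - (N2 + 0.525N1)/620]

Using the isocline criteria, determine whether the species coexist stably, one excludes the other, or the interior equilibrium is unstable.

Compare the nullcline intercepts: K1/α12 = 250/1.36 = 184 < K2 = 620; K2/α21 = 620/0.525 = 1180 > K1 = 250.
Since the inequalities point opposite ways, species 2 can invade but species 1 cannot.

species 2 excludes species 1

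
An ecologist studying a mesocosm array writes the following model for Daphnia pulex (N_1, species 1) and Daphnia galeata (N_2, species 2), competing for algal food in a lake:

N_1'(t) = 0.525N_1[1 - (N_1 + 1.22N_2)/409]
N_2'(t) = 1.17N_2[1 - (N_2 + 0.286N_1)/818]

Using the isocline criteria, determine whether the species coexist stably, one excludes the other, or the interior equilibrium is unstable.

species 2 excludes species 1

Compare the nullcline intercepts: K1/α12 = 409/1.22 = 335 < K2 = 818; K2/α21 = 818/0.286 = 2860 > K1 = 409.
Since the inequalities point opposite ways, species 2 can invade but species 1 cannot.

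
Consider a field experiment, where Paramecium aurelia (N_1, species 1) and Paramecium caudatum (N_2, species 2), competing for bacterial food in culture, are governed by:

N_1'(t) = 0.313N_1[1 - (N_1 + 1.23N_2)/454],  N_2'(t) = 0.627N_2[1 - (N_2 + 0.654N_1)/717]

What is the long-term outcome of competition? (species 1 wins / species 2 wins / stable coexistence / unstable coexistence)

Compare the nullcline intercepts: K1/α12 = 454/1.23 = 369 < K2 = 717; K2/α21 = 717/0.654 = 1100 > K1 = 454.
Since the inequalities point opposite ways, species 2 can invade but species 1 cannot.

species 2 excludes species 1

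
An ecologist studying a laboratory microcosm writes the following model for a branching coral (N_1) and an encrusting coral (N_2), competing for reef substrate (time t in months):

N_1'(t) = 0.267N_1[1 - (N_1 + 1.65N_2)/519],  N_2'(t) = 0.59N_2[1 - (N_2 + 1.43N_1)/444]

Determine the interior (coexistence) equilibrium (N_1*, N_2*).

Setting both brackets to zero gives the nullclines N_1 + 1.65N_2 = 519 and 1.43N_1 + N_2 = 444.
Substituting N_2 = 444 - 1.43N_1 into the first: N_1(1 - 1.65·1.43) = 519 - 1.65·444.
So N_1* = -214/-1.36 = 157, and then N_2* = 444 - 1.43·157 = 219.

N_1* ≈ 157, N_2* ≈ 219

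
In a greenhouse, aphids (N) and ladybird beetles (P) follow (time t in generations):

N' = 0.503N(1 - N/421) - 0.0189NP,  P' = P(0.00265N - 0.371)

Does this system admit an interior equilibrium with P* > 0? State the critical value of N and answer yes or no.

Threshold N = 140; K > 140, so yes, the predator persists.

The predator equation gives dP/dt > 0 only when N > 0.371/0.00265 = 140.
Without the predator, N → K = 421. Since 421 > 140, the predator can invade and persist.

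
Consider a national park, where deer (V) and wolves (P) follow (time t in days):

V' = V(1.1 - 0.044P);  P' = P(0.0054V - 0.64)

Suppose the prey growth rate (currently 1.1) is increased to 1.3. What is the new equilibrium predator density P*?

At the interior fixed point, setting dV/dt = 0 with V > 0 fixes P* = (prey growth rate)/(VP coefficient) — independent of the other coefficients.
With the change, P* = 1.3/0.044 = 29.5; it rises from 25.

P* ≈ 29.5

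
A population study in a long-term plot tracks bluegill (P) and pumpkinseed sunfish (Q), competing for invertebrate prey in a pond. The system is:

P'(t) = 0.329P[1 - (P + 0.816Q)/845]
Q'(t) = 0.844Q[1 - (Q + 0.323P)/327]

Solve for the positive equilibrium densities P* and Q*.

Setting both brackets to zero gives the nullclines P + 0.816Q = 845 and 0.323P + Q = 327.
Substituting Q = 327 - 0.323P into the first: P(1 - 0.816·0.323) = 845 - 0.816·327.
So P* = 578/0.736 = 785, and then Q* = 327 - 0.323·785 = 73.4.

P* ≈ 785, Q* ≈ 73.4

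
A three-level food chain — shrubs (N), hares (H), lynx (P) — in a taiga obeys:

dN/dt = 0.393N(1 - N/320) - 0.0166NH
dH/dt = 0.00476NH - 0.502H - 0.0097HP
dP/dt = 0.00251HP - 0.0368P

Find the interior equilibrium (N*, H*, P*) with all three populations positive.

From dP/dt = 0: 0.00251H* = 0.0368, so H* = 14.7.
From dN/dt = 0: 0.393(1 - N*/320) = 0.0166·14.7, giving N* = 320·(1 - 0.619) = 122.
From dH/dt = 0: 0.00476·122 - 0.502 = 0.0097P*, so P* = 0.0779/0.0097 = 8.03.

N* ≈ 122, H* ≈ 14.7, P* ≈ 8.03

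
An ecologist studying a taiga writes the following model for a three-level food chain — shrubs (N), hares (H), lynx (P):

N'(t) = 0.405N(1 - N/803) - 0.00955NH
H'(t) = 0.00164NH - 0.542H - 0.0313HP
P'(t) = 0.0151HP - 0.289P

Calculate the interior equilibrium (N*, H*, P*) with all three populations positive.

N* ≈ 441, H* ≈ 19.1, P* ≈ 5.77

From dP/dt = 0: 0.0151H* = 0.289, so H* = 19.1.
From dN/dt = 0: 0.405(1 - N*/803) = 0.00955·19.1, giving N* = 803·(1 - 0.451) = 441.
From dH/dt = 0: 0.00164·441 - 0.542 = 0.0313P*, so P* = 0.181/0.0313 = 5.77.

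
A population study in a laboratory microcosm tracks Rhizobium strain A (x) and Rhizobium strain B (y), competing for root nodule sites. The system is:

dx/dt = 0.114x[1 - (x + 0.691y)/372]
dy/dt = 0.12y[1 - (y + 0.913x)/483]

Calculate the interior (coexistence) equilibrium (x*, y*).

Setting both brackets to zero gives the nullclines x + 0.691y = 372 and 0.913x + y = 483.
Substituting y = 483 - 0.913x into the first: x(1 - 0.691·0.913) = 372 - 0.691·483.
So x* = 38.2/0.369 = 104, and then y* = 483 - 0.913·104 = 388.

x* ≈ 104, y* ≈ 388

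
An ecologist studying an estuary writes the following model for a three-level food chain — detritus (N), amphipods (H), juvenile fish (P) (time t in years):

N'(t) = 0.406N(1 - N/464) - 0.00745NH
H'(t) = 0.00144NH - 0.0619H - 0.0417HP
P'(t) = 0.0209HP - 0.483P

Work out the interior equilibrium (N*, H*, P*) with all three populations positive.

N* ≈ 267, H* ≈ 23.1, P* ≈ 7.74

From dP/dt = 0: 0.0209H* = 0.483, so H* = 23.1.
From dN/dt = 0: 0.406(1 - N*/464) = 0.00745·23.1, giving N* = 464·(1 - 0.424) = 267.
From dH/dt = 0: 0.00144·267 - 0.0619 = 0.0417P*, so P* = 0.323/0.0417 = 7.74.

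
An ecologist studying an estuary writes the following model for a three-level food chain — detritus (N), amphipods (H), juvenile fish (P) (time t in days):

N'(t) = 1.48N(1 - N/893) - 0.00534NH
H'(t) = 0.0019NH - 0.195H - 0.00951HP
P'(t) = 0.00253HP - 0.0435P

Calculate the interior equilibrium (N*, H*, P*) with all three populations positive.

From dP/dt = 0: 0.00253H* = 0.0435, so H* = 17.2.
From dN/dt = 0: 1.48(1 - N*/893) = 0.00534·17.2, giving N* = 893·(1 - 0.062) = 838.
From dH/dt = 0: 0.0019·838 - 0.195 = 0.00951P*, so P* = 1.4/0.00951 = 147.

N* ≈ 838, H* ≈ 17.2, P* ≈ 147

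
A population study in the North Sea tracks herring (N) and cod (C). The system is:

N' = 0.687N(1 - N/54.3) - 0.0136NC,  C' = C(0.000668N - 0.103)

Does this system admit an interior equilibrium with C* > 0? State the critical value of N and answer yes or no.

Threshold N = 154; K < 154, so no, the predator goes extinct.

The predator equation gives dC/dt > 0 only when N > 0.103/0.000668 = 154.
Without the predator, N → K = 54.3. Since 54.3 < 154, the predator cannot invade.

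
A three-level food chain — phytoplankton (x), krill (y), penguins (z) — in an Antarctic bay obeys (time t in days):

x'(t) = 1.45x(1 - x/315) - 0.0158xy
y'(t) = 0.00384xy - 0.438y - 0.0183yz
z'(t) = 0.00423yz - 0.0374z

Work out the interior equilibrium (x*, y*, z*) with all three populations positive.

From dz/dt = 0: 0.00423y* = 0.0374, so y* = 8.84.
From dx/dt = 0: 1.45(1 - x*/315) = 0.0158·8.84, giving x* = 315·(1 - 0.0963) = 285.
From dy/dt = 0: 0.00384·285 - 0.438 = 0.0183z*, so z* = 0.655/0.0183 = 35.8.

x* ≈ 285, y* ≈ 8.84, z* ≈ 35.8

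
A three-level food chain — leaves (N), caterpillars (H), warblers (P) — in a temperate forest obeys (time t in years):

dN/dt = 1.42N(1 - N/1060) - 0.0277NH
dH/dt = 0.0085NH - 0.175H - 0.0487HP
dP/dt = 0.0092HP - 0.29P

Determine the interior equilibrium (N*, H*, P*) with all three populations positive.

From dP/dt = 0: 0.0092H* = 0.29, so H* = 31.5.
From dN/dt = 0: 1.42(1 - N*/1060) = 0.0277·31.5, giving N* = 1060·(1 - 0.615) = 408.
From dH/dt = 0: 0.0085·408 - 0.175 = 0.0487P*, so P* = 3.29/0.0487 = 67.7.

N* ≈ 408, H* ≈ 31.5, P* ≈ 67.7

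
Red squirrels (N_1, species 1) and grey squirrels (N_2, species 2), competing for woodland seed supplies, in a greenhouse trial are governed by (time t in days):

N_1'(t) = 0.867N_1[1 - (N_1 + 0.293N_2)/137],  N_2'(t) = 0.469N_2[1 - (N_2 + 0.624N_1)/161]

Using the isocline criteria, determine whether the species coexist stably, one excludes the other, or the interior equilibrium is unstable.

stable coexistence

Compare the nullcline intercepts: K1/α12 = 137/0.293 = 468 > K2 = 161; K2/α21 = 161/0.624 = 258 > K1 = 137.
Since both inequalities hold, each species can invade when rare, so the interior equilibrium is stable.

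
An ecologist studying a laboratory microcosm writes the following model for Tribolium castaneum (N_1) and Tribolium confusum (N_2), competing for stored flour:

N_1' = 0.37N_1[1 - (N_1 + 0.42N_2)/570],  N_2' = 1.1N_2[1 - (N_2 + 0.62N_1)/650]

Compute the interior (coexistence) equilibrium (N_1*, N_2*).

N_1* ≈ 402, N_2* ≈ 401

Setting both brackets to zero gives the nullclines N_1 + 0.42N_2 = 570 and 0.62N_1 + N_2 = 650.
Substituting N_2 = 650 - 0.62N_1 into the first: N_1(1 - 0.42·0.62) = 570 - 0.42·650.
So N_1* = 297/0.74 = 402, and then N_2* = 650 - 0.62·402 = 401.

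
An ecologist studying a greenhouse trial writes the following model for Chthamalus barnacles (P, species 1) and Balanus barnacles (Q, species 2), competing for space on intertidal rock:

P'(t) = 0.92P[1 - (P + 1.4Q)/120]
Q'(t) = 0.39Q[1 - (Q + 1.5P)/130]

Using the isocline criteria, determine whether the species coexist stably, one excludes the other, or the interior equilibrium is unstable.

Compare the nullcline intercepts: K1/α12 = 120/1.4 = 85.7 < K2 = 130; K2/α21 = 130/1.5 = 86.7 < K1 = 120.
Since both are reversed, neither can invade when rare; the interior point is a saddle.

unstable coexistence (outcome depends on initial conditions)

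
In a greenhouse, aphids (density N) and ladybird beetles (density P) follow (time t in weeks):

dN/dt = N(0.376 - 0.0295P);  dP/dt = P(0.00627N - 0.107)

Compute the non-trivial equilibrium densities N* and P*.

N* ≈ 17.1, P* ≈ 12.7

Set dP/dt = 0 with P > 0: 0.00627N - 0.107 = 0, so N* = 0.107/0.00627 = 17.1.
Set dN/dt = 0 with N > 0: 0.376 - 0.0295P = 0, so P* = 0.376/0.0295 = 12.7.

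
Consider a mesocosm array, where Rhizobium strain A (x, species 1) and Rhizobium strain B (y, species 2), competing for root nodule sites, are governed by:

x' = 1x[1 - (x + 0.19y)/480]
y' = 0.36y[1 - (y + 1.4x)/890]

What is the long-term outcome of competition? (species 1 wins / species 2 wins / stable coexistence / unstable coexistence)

stable coexistence

Compare the nullcline intercepts: K1/α12 = 480/0.19 = 2530 > K2 = 890; K2/α21 = 890/1.4 = 636 > K1 = 480.
Since both inequalities hold, each species can invade when rare, so the interior equilibrium is stable.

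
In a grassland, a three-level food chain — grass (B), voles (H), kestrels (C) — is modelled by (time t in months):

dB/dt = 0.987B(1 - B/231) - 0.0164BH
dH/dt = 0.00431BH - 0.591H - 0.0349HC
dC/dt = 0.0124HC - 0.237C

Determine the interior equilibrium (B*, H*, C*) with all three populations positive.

From dC/dt = 0: 0.0124H* = 0.237, so H* = 19.1.
From dB/dt = 0: 0.987(1 - B*/231) = 0.0164·19.1, giving B* = 231·(1 - 0.318) = 158.
From dH/dt = 0: 0.00431·158 - 0.591 = 0.0349C*, so C* = 0.0884/0.0349 = 2.53.

B* ≈ 158, H* ≈ 19.1, C* ≈ 2.53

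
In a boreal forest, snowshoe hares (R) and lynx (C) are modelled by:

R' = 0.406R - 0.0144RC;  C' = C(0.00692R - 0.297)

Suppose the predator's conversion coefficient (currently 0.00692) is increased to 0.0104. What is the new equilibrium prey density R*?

At the interior fixed point, setting dC/dt = 0 with C > 0 fixes R* = (predator death rate)/(RC coefficient) — independent of the other coefficients.
With the change, R* = 0.297/0.0104 = 28.6; it falls from 42.9.

R* ≈ 28.6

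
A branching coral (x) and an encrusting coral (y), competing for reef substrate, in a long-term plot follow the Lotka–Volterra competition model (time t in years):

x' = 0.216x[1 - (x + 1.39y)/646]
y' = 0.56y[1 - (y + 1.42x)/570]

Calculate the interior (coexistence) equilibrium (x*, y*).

Setting both brackets to zero gives the nullclines x + 1.39y = 646 and 1.42x + y = 570.
Substituting y = 570 - 1.42x into the first: x(1 - 1.39·1.42) = 646 - 1.39·570.
So x* = -146/-0.974 = 150, and then y* = 570 - 1.42·150 = 357.

x* ≈ 150, y* ≈ 357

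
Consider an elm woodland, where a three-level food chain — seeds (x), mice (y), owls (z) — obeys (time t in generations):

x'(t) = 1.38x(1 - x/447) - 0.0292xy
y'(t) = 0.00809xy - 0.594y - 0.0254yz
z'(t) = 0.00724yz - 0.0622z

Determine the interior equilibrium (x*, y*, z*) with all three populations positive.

From dz/dt = 0: 0.00724y* = 0.0622, so y* = 8.59.
From dx/dt = 0: 1.38(1 - x*/447) = 0.0292·8.59, giving x* = 447·(1 - 0.182) = 366.
From dy/dt = 0: 0.00809·366 - 0.594 = 0.0254z*, so z* = 2.36/0.0254 = 93.1.

x* ≈ 366, y* ≈ 8.59, z* ≈ 93.1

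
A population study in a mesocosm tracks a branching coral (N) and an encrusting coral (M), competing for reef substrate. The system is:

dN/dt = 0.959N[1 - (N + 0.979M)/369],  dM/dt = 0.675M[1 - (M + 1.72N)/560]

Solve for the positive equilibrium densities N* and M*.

N* ≈ 262, M* ≈ 109

Setting both brackets to zero gives the nullclines N + 0.979M = 369 and 1.72N + M = 560.
Substituting M = 560 - 1.72N into the first: N(1 - 0.979·1.72) = 369 - 0.979·560.
So N* = -179/-0.684 = 262, and then M* = 560 - 1.72·262 = 109.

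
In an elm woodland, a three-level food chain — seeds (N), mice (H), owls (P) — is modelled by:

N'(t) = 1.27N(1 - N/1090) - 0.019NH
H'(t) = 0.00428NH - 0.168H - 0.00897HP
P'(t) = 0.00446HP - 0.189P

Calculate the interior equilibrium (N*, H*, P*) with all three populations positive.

From dP/dt = 0: 0.00446H* = 0.189, so H* = 42.4.
From dN/dt = 0: 1.27(1 - N*/1090) = 0.019·42.4, giving N* = 1090·(1 - 0.634) = 399.
From dH/dt = 0: 0.00428·399 - 0.168 = 0.00897P*, so P* = 1.54/0.00897 = 172.

N* ≈ 399, H* ≈ 42.4, P* ≈ 172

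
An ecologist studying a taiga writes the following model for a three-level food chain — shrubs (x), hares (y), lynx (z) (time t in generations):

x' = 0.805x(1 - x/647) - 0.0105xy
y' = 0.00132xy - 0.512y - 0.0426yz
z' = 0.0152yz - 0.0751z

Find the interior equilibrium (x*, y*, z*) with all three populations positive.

From dz/dt = 0: 0.0152y* = 0.0751, so y* = 4.94.
From dx/dt = 0: 0.805(1 - x*/647) = 0.0105·4.94, giving x* = 647·(1 - 0.0644) = 605.
From dy/dt = 0: 0.00132·605 - 0.512 = 0.0426z*, so z* = 0.287/0.0426 = 6.74.

x* ≈ 605, y* ≈ 4.94, z* ≈ 6.74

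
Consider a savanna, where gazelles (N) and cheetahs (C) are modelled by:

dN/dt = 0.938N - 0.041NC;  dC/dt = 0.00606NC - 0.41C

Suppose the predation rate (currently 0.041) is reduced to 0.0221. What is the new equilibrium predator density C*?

C* ≈ 42.4

At the interior fixed point, setting dN/dt = 0 with N > 0 fixes C* = (prey growth rate)/(NC coefficient) — independent of the other coefficients.
With the change, C* = 0.938/0.0221 = 42.4; it rises from 22.9.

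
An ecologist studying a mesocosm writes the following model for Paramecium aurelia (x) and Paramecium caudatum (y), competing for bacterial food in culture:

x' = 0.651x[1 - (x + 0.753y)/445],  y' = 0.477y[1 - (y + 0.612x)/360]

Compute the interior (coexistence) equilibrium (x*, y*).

Setting both brackets to zero gives the nullclines x + 0.753y = 445 and 0.612x + y = 360.
Substituting y = 360 - 0.612x into the first: x(1 - 0.753·0.612) = 445 - 0.753·360.
So x* = 174/0.539 = 323, and then y* = 360 - 0.612·323 = 163.

x* ≈ 323, y* ≈ 163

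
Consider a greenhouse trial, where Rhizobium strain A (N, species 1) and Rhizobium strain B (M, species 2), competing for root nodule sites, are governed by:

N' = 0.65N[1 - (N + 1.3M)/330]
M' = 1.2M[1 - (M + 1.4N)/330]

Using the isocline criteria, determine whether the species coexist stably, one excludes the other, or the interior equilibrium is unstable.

Compare the nullcline intercepts: K1/α12 = 330/1.3 = 254 < K2 = 330; K2/α21 = 330/1.4 = 236 < K1 = 330.
Since both are reversed, neither can invade when rare; the interior point is a saddle.

unstable coexistence (outcome depends on initial conditions)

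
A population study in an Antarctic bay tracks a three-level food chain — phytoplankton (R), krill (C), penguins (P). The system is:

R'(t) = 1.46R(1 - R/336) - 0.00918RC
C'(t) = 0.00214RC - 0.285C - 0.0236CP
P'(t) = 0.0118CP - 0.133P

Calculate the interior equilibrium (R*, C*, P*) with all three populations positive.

From dP/dt = 0: 0.0118C* = 0.133, so C* = 11.3.
From dR/dt = 0: 1.46(1 - R*/336) = 0.00918·11.3, giving R* = 336·(1 - 0.0709) = 312.
From dC/dt = 0: 0.00214·312 - 0.285 = 0.0236P*, so P* = 0.383/0.0236 = 16.2.

R* ≈ 312, C* ≈ 11.3, P* ≈ 16.2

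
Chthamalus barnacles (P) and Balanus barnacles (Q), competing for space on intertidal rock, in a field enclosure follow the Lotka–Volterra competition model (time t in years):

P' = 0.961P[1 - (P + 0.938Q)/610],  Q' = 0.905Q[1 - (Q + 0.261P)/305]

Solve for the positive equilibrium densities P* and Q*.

P* ≈ 429, Q* ≈ 193

Setting both brackets to zero gives the nullclines P + 0.938Q = 610 and 0.261P + Q = 305.
Substituting Q = 305 - 0.261P into the first: P(1 - 0.938·0.261) = 610 - 0.938·305.
So P* = 324/0.755 = 429, and then Q* = 305 - 0.261·429 = 193.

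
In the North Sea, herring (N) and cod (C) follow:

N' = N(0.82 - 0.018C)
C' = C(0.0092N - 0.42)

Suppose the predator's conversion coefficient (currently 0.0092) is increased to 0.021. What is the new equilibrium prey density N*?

At the interior fixed point, setting dC/dt = 0 with C > 0 fixes N* = (predator death rate)/(NC coefficient) — independent of the other coefficients.
With the change, N* = 0.42/0.021 = 20; it falls from 45.7.

N* ≈ 20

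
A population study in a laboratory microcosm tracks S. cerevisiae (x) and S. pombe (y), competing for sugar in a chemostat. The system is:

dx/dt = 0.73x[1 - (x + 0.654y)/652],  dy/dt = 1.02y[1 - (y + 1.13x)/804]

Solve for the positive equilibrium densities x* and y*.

Setting both brackets to zero gives the nullclines x + 0.654y = 652 and 1.13x + y = 804.
Substituting y = 804 - 1.13x into the first: x(1 - 0.654·1.13) = 652 - 0.654·804.
So x* = 126/0.261 = 484, and then y* = 804 - 1.13·484 = 258.

x* ≈ 484, y* ≈ 258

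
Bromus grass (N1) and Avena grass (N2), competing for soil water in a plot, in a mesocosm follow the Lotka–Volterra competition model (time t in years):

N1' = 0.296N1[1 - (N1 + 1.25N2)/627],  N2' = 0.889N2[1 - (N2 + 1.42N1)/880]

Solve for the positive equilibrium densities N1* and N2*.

Setting both brackets to zero gives the nullclines N1 + 1.25N2 = 627 and 1.42N1 + N2 = 880.
Substituting N2 = 880 - 1.42N1 into the first: N1(1 - 1.25·1.42) = 627 - 1.25·880.
So N1* = -473/-0.775 = 610, and then N2* = 880 - 1.42·610 = 13.3.

N1* ≈ 610, N2* ≈ 13.3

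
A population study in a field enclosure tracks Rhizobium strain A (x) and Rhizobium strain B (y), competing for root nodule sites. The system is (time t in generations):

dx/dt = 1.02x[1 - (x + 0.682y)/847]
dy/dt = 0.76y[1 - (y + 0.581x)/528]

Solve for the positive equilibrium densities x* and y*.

Setting both brackets to zero gives the nullclines x + 0.682y = 847 and 0.581x + y = 528.
Substituting y = 528 - 0.581x into the first: x(1 - 0.682·0.581) = 847 - 0.682·528.
So x* = 487/0.604 = 806, and then y* = 528 - 0.581·806 = 59.4.

x* ≈ 806, y* ≈ 59.4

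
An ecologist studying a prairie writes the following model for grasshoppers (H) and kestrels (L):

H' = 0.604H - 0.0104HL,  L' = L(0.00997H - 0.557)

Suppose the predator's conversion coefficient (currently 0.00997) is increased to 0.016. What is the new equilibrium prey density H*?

H* ≈ 34.8

At the interior fixed point, setting dL/dt = 0 with L > 0 fixes H* = (predator death rate)/(HL coefficient) — independent of the other coefficients.
With the change, H* = 0.557/0.016 = 34.8; it falls from 55.9.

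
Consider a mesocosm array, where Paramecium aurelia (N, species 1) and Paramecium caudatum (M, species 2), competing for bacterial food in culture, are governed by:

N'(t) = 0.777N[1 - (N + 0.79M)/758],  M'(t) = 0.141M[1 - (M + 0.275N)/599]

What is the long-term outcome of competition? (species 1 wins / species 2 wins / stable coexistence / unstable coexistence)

stable coexistence

Compare the nullcline intercepts: K1/α12 = 758/0.79 = 959 > K2 = 599; K2/α21 = 599/0.275 = 2180 > K1 = 758.
Since both inequalities hold, each species can invade when rare, so the interior equilibrium is stable.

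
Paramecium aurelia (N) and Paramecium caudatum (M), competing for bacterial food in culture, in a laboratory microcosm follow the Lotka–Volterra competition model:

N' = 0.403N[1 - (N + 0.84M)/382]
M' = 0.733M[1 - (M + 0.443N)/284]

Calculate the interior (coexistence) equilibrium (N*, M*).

Setting both brackets to zero gives the nullclines N + 0.84M = 382 and 0.443N + M = 284.
Substituting M = 284 - 0.443N into the first: N(1 - 0.84·0.443) = 382 - 0.84·284.
So N* = 143/0.628 = 228, and then M* = 284 - 0.443·228 = 183.

N* ≈ 228, M* ≈ 183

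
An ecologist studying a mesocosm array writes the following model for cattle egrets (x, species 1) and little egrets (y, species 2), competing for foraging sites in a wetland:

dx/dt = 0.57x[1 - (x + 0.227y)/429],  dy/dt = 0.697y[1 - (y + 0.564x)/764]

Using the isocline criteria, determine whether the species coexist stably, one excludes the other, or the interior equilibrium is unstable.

Compare the nullcline intercepts: K1/α12 = 429/0.227 = 1890 > K2 = 764; K2/α21 = 764/0.564 = 1350 > K1 = 429.
Since both inequalities hold, each species can invade when rare, so the interior equilibrium is stable.

stable coexistence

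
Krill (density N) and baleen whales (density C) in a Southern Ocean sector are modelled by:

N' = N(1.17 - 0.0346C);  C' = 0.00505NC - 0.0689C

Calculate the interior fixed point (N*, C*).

N* ≈ 13.6, C* ≈ 33.8

Set dC/dt = 0 with C > 0: 0.00505N - 0.0689 = 0, so N* = 0.0689/0.00505 = 13.6.
Set dN/dt = 0 with N > 0: 1.17 - 0.0346C = 0, so C* = 1.17/0.0346 = 33.8.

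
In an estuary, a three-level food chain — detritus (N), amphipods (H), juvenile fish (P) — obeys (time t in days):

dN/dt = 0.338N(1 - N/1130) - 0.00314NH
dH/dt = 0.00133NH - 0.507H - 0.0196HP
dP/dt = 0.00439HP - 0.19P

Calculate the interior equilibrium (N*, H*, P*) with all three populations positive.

From dP/dt = 0: 0.00439H* = 0.19, so H* = 43.3.
From dN/dt = 0: 0.338(1 - N*/1130) = 0.00314·43.3, giving N* = 1130·(1 - 0.402) = 676.
From dH/dt = 0: 0.00133·676 - 0.507 = 0.0196P*, so P* = 0.392/0.0196 = 20.

N* ≈ 676, H* ≈ 43.3, P* ≈ 20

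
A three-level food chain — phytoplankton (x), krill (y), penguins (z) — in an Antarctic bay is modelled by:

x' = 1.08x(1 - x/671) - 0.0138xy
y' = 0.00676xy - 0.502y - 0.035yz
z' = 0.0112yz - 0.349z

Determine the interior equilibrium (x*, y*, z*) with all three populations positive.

From dz/dt = 0: 0.0112y* = 0.349, so y* = 31.2.
From dx/dt = 0: 1.08(1 - x*/671) = 0.0138·31.2, giving x* = 671·(1 - 0.398) = 404.
From dy/dt = 0: 0.00676·404 - 0.502 = 0.035z*, so z* = 2.23/0.035 = 63.7.

x* ≈ 404, y* ≈ 31.2, z* ≈ 63.7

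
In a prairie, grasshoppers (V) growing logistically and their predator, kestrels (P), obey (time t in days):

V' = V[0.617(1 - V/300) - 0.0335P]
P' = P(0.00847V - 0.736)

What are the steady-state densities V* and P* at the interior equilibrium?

V* ≈ 86.9, P* ≈ 13.1

From dP/dt = 0 with P > 0: 0.00847V* = 0.736, so V* = 86.9.
Substitute into dV/dt = 0: 0.617(1 - 86.9/300) = 0.0335P*.
The bracket is 0.71, giving P* = 0.438/0.0335 = 13.1.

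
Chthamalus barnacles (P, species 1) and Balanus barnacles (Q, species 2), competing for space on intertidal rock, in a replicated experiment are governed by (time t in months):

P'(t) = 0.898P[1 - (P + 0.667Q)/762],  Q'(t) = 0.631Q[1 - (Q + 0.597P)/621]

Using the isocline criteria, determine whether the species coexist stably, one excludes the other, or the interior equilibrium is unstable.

stable coexistence

Compare the nullcline intercepts: K1/α12 = 762/0.667 = 1140 > K2 = 621; K2/α21 = 621/0.597 = 1040 > K1 = 762.
Since both inequalities hold, each species can invade when rare, so the interior equilibrium is stable.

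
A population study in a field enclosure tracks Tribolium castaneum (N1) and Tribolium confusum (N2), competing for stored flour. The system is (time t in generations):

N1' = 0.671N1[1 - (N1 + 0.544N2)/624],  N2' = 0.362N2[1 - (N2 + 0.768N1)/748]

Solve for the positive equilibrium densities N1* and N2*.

N1* ≈ 373, N2* ≈ 462

Setting both brackets to zero gives the nullclines N1 + 0.544N2 = 624 and 0.768N1 + N2 = 748.
Substituting N2 = 748 - 0.768N1 into the first: N1(1 - 0.544·0.768) = 624 - 0.544·748.
So N1* = 217/0.582 = 373, and then N2* = 748 - 0.768·373 = 462.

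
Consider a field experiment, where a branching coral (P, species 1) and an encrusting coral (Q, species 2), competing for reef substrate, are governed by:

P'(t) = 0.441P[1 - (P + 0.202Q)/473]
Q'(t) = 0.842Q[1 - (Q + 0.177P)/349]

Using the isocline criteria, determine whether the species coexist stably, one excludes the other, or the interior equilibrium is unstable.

stable coexistence

Compare the nullcline intercepts: K1/α12 = 473/0.202 = 2340 > K2 = 349; K2/α21 = 349/0.177 = 1970 > K1 = 473.
Since both inequalities hold, each species can invade when rare, so the interior equilibrium is stable.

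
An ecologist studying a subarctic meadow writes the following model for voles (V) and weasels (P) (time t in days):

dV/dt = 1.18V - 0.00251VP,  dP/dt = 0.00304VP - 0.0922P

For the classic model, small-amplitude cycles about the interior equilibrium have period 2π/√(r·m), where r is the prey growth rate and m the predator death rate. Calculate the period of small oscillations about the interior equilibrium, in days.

Here r = 1.18 and m = 0.0922, so r·m = 0.109.
ω = √0.109 = 0.33 per day, hence T = 2π/ω ≈ 19 days.

T ≈ 19 days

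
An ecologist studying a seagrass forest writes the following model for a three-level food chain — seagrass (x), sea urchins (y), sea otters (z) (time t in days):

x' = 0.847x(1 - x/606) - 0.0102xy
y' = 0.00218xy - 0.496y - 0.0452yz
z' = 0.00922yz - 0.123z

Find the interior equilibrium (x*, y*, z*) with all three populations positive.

From dz/dt = 0: 0.00922y* = 0.123, so y* = 13.3.
From dx/dt = 0: 0.847(1 - x*/606) = 0.0102·13.3, giving x* = 606·(1 - 0.161) = 509.
From dy/dt = 0: 0.00218·509 - 0.496 = 0.0452z*, so z* = 0.613/0.0452 = 13.6.

x* ≈ 509, y* ≈ 13.3, z* ≈ 13.6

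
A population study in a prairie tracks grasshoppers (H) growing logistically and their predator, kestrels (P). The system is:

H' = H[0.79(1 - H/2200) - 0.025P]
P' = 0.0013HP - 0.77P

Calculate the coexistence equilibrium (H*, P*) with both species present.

H* ≈ 592, P* ≈ 23.1

From dP/dt = 0 with P > 0: 0.0013H* = 0.77, so H* = 592.
Substitute into dH/dt = 0: 0.79(1 - 592/2200) = 0.025P*.
The bracket is 0.731, giving P* = 0.577/0.025 = 23.1.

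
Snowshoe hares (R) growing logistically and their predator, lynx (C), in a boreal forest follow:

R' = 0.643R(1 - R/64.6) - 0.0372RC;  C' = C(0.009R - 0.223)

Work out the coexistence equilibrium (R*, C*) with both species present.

R* ≈ 24.8, C* ≈ 10.7

From dC/dt = 0 with C > 0: 0.009R* = 0.223, so R* = 24.8.
Substitute into dR/dt = 0: 0.643(1 - 24.8/64.6) = 0.0372C*.
The bracket is 0.616, giving C* = 0.396/0.0372 = 10.7.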